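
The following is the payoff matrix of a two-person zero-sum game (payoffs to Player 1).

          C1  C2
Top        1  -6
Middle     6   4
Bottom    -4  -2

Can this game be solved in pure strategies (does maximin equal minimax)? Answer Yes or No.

Row minima: Top → -6, Middle → 4, Bottom → -4; maximin = 4.
Column maxima: C1 → 6, C2 → 4; minimax = 4.
maximin = minimax = 4, so a saddle point exists.

Yes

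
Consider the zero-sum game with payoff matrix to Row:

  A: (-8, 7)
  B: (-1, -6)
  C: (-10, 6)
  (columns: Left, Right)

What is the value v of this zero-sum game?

Row minima: A → -8, B → -6, C → -10; maximin = -6.
Column maxima: Left → -1, Right → 7; minimax = -1.
-6 ≠ -1, so there is no saddle point; optimal play is mixed.
C is strictly dominated by A, so Row never plays it.
On the remaining 2×2 (A, B vs Left, Right):
Let Row play A with probability p. Expected payoff against Left: (-8)p + (-1)(1−p) = −7p − 1; against Right: 7p + (-6)(1−p) = 13p − 6.
Setting these equal: −7p − 1 = 13p − 6 ⇒ −20p = -5 ⇒ p = 1/4, and the value is (-7)·(1/4) − 1 = -11/4.
For Column: with q = P(Left), equating A's and B's payoffs gives −15q + 7 = 5q − 6 ⇒ q = 13/20.

-11/4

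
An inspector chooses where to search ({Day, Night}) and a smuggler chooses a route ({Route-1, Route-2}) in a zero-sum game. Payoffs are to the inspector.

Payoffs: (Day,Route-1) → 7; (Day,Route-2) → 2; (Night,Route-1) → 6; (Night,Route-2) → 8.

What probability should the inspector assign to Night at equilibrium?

5/7

Row minima: Day → 2, Night → 6; maximin = 6.
Column maxima: Route-1 → 7, Route-2 → 8; minimax = 7.
6 ≠ 7, so there is no saddle point; optimal play is mixed.
Let the inspector play Day with probability p. Expected payoff against Route-1: 7p + 6(1−p) = p + 6; against Route-2: 2p + 8(1−p) = −6p + 8.
Setting these equal: p + 6 = −6p + 8 ⇒ 7p = 2 ⇒ p = 2/7, and the value is (1)·(2/7) + 6 = 44/7.
For the smuggler: with q = P(Route-1), equating Day's and Night's payoffs gives 5q + 2 = −2q + 8 ⇒ q = 6/7.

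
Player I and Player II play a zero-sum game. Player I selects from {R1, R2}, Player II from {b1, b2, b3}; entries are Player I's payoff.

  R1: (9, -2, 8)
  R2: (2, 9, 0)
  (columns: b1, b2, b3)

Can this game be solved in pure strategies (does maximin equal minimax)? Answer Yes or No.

Row minima: R1 → -2, R2 → 0; maximin = 0.
Column maxima: b1 → 9, b2 → 9, b3 → 8; minimax = 8.
0 ≠ 8, so no pure-strategy equilibrium exists.

No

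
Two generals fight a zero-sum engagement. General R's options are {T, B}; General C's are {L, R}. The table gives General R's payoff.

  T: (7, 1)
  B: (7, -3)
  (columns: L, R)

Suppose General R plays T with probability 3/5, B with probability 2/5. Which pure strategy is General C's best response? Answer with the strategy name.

R

If General C plays L, General R's expected payoff is (3/5)·7 + (2/5)·7 = 7.
If General C plays R, General R's expected payoff is (3/5)·1 + (2/5)·(-3) = -3/5.
General C minimizes General R's payoff; the smallest is -3/5, so the best response is R.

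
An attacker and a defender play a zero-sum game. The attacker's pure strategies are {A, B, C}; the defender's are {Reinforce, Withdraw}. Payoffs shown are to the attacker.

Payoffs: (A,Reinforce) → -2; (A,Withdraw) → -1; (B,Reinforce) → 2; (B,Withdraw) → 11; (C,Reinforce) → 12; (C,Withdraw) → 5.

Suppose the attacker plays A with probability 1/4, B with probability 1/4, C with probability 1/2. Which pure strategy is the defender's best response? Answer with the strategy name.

Withdraw

If the defender plays Reinforce, the attacker's expected payoff is (1/4)·(-2) + (1/4)·2 + (1/2)·12 = 6.
If the defender plays Withdraw, the attacker's expected payoff is (1/4)·(-1) + (1/4)·11 + (1/2)·5 = 5.
The defender minimizes the attacker's payoff; the smallest is 5, so the best response is Withdraw.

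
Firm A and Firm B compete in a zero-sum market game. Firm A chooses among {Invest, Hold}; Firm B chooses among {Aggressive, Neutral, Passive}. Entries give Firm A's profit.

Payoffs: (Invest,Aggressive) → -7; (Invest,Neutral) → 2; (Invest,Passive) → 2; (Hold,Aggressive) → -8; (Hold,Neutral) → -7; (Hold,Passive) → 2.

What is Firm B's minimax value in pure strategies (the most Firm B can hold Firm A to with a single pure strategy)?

Column maxima: Aggressive → -7, Neutral → 2, Passive → 2.
The smallest of these is -7.

-7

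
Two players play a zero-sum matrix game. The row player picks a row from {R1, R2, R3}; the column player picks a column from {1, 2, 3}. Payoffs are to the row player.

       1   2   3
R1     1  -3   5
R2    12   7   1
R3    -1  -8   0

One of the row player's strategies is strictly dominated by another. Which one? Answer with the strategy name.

R3

R1 gives a strictly higher payoff than R3 against every column: 1 > -1, -3 > -8, 5 > 0.
So R3 is strictly dominated and the row player never plays it.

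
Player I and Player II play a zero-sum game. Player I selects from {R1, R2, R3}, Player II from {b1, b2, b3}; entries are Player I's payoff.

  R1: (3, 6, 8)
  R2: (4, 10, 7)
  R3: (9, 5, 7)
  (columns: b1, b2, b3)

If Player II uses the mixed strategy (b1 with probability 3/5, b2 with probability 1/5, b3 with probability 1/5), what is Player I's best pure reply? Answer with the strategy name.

R3

Expected payoff of R1: (3/5)·3 + (1/5)·6 + (1/5)·8 = 23/5.
Expected payoff of R2: (3/5)·4 + (1/5)·10 + (1/5)·7 = 29/5.
Expected payoff of R3: (3/5)·9 + (1/5)·5 + (1/5)·7 = 39/5.
The largest is 39/5, so Player I's best response is R3.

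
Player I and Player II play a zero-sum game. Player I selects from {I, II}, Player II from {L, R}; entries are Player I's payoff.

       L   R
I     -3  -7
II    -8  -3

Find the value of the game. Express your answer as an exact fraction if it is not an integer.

Row minima: I → -7, II → -8; maximin = -7.
Column maxima: L → -3, R → -3; minimax = -3.
-7 ≠ -3, so there is no saddle point; optimal play is mixed.
Let Player I play I with probability p. Expected payoff against L: (-3)p + (-8)(1−p) = 5p − 8; against R: (-7)p + (-3)(1−p) = −4p − 3.
Setting these equal: 5p − 8 = −4p − 3 ⇒ 9p = 5 ⇒ p = 5/9, and the value is (5)·(5/9) − 8 = -47/9.
For Player II: with q = P(L), equating I's and II's payoffs gives 4q − 7 = −5q − 3 ⇒ q = 4/9.

-47/9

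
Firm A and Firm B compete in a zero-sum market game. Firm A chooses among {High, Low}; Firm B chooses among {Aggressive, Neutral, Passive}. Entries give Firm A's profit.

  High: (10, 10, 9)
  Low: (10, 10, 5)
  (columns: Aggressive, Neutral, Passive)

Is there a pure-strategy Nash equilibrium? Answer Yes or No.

Yes

Row minima: High → 9, Low → 5; maximin = 9.
Column maxima: Aggressive → 10, Neutral → 10, Passive → 9; minimax = 9.
maximin = minimax = 9, so a saddle point exists.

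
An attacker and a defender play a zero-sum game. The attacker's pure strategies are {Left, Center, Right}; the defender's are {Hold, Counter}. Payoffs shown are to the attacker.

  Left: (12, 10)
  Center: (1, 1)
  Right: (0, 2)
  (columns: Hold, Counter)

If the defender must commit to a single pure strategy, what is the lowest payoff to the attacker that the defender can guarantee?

10

Column maxima: Hold → 12, Counter → 10.
The smallest of these is 10.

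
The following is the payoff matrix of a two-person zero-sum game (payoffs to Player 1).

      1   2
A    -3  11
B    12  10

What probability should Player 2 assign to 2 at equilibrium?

15/16

Row minima: A → -3, B → 10; maximin = 10.
Column maxima: 1 → 12, 2 → 11; minimax = 11.
10 ≠ 11, so there is no saddle point; optimal play is mixed.
Let Player 1 play A with probability p. Expected payoff against 1: (-3)p + 12(1−p) = −15p + 12; against 2: 11p + 10(1−p) = p + 10.
Setting these equal: −15p + 12 = p + 10 ⇒ −16p = -2 ⇒ p = 1/8, and the value is (-15)·(1/8) + 12 = 81/8.
For Player 2: with q = P(1), equating A's and B's payoffs gives −14q + 11 = 2q + 10 ⇒ q = 1/16.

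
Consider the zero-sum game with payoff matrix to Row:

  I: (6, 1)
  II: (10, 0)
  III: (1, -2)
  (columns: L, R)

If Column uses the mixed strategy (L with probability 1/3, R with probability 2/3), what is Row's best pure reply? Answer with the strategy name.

II

Expected payoff of I: (1/3)·6 + (2/3)·1 = 8/3.
Expected payoff of II: (1/3)·10 + (2/3)·0 = 10/3.
Expected payoff of III: (1/3)·1 + (2/3)·(-2) = -1.
The largest is 10/3, so Row's best response is II.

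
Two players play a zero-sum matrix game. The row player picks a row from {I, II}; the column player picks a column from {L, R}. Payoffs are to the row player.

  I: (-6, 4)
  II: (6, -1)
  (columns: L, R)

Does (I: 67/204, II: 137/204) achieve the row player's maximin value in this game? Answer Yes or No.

No

Against L this mix gives (67/204)·(-6) + (137/204)·6 = 35/17.
Against R this mix gives (67/204)·4 + (137/204)·(-1) = 131/204.
The column player will play R, holding the row player to 131/204. Shifting weight toward the row that does better against R would raise this floor (the equalizing mix achieves 18/17 against both R and L), so the proposed strategy is not optimal.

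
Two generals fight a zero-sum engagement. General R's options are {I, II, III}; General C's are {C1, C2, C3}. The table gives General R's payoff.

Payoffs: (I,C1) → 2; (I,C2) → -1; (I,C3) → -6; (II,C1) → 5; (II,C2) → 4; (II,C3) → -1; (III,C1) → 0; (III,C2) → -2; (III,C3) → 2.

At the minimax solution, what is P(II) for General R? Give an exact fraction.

Row minima: I → -6, II → -1, III → -2; maximin = -1.
Column maxima: C1 → 5, C2 → 4, C3 → 2; minimax = 2.
-1 ≠ 2, so there is no saddle point; optimal play is mixed.
I is strictly dominated by II, so General R never plays it.
C1 is strictly dominated by C2 (it gives General R strictly more in every row), so General C never plays it.
On the remaining 2×2 (II, III vs C2, C3):
Let General R play II with probability p. Expected payoff against C2: 4p + (-2)(1−p) = 6p − 2; against C3: (-1)p + 2(1−p) = −3p + 2.
Setting these equal: 6p − 2 = −3p + 2 ⇒ 9p = 4 ⇒ p = 4/9, and the value is (6)·(4/9) − 2 = 2/3.
For General C: with q = P(C2), equating II's and III's payoffs gives 5q − 1 = −4q + 2 ⇒ q = 1/3.

4/9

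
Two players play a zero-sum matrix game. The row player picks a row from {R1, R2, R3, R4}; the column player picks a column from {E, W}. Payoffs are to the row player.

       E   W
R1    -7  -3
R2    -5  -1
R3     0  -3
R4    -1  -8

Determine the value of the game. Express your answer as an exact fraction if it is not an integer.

Row minima: R1 → -7, R2 → -5, R3 → -3, R4 → -8; maximin = -3.
Column maxima: E → 0, W → -1; minimax = -1.
-3 ≠ -1, so there is no saddle point; optimal play is mixed.
R1 is strictly dominated by R2, so the row player never plays it.
R4 is strictly dominated by R3, so the row player never plays it.
On the remaining 2×2 (R2, R3 vs E, W):
Let the row player play R2 with probability p. Expected payoff against E: (-5)p + 0(1−p) = −5p; against W: (-1)p + (-3)(1−p) = 2p − 3.
Setting these equal: −5p = 2p − 3 ⇒ −7p = -3 ⇒ p = 3/7, and the value is (-5)·(3/7) = -15/7.
For the column player: with q = P(E), equating R2's and R3's payoffs gives −4q − 1 = 3q − 3 ⇒ q = 2/7.

-15/7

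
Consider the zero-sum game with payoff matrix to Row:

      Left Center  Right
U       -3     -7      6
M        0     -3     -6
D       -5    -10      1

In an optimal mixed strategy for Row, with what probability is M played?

13/16

Row minima: U → -7, M → -6, D → -10; maximin = -6.
Column maxima: Left → 0, Center → -3, Right → 6; minimax = -3.
-6 ≠ -3, so there is no saddle point; optimal play is mixed.
D is strictly dominated by U, so Row never plays it.
Left is strictly dominated by Center (it gives Row strictly more in every row), so Column never plays it.
On the remaining 2×2 (U, M vs Center, Right):
Let Row play U with probability p. Expected payoff against Center: (-7)p + (-3)(1−p) = −4p − 3; against Right: 6p + (-6)(1−p) = 12p − 6.
Setting these equal: −4p − 3 = 12p − 6 ⇒ −16p = -3 ⇒ p = 3/16, and the value is (-4)·(3/16) − 3 = -15/4.
For Column: with q = P(Center), equating U's and M's payoffs gives −13q + 6 = 3q − 6 ⇒ q = 3/4.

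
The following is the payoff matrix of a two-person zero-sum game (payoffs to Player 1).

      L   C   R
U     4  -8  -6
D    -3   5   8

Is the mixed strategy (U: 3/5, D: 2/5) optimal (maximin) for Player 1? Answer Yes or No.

Against L this mix gives (3/5)·4 + (2/5)·(-3) = 6/5.
Against C this mix gives (3/5)·(-8) + (2/5)·5 = -14/5.
Against R this mix gives (3/5)·(-6) + (2/5)·8 = -2/5.
Player 2 will play C, holding Player 1 to -14/5. Shifting weight toward the row that does better against C would raise this floor (the equalizing mix achieves -1/5 against both C and L), so the proposed strategy is not optimal.

No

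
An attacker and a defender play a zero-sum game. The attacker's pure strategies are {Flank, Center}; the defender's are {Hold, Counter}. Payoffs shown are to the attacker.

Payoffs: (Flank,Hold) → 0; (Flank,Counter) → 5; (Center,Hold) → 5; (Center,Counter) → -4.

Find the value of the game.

Row minima: Flank → 0, Center → -4; maximin = 0.
Column maxima: Hold → 5, Counter → 5; minimax = 5.
0 ≠ 5, so there is no saddle point; optimal play is mixed.
Let the attacker play Flank with probability p. Expected payoff against Hold: 0p + 5(1−p) = −5p + 5; against Counter: 5p + (-4)(1−p) = 9p − 4.
Setting these equal: −5p + 5 = 9p − 4 ⇒ −14p = -9 ⇒ p = 9/14, and the value is (-5)·(9/14) + 5 = 25/14.
For the defender: with q = P(Hold), equating Flank's and Center's payoffs gives −5q + 5 = 9q − 4 ⇒ q = 9/14.

25/14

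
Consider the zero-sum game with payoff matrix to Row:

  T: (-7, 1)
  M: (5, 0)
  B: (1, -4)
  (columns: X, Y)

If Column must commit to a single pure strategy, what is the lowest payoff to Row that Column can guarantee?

Column maxima: X → 5, Y → 1.
The smallest of these is 1.

1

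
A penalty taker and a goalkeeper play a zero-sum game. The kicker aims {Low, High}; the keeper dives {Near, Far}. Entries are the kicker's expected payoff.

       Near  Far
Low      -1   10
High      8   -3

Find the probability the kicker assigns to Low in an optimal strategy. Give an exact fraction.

1/2

Row minima: Low → -1, High → -3; maximin = -1.
Column maxima: Near → 8, Far → 10; minimax = 8.
-1 ≠ 8, so there is no saddle point; optimal play is mixed.
Let the kicker play Low with probability p. Expected payoff against Near: (-1)p + 8(1−p) = −9p + 8; against Far: 10p + (-3)(1−p) = 13p − 3.
Setting these equal: −9p + 8 = 13p − 3 ⇒ −22p = -11 ⇒ p = 1/2, and the value is (-9)·(1/2) + 8 = 7/2.
For the keeper: with q = P(Near), equating Low's and High's payoffs gives −11q + 10 = 11q − 3 ⇒ q = 13/22.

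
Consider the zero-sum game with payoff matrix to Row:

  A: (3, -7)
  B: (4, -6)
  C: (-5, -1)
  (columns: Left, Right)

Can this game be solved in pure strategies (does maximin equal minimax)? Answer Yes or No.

No

Row minima: A → -7, B → -6, C → -5; maximin = -5.
Column maxima: Left → 4, Right → -1; minimax = -1.
-5 ≠ -1, so no pure-strategy equilibrium exists.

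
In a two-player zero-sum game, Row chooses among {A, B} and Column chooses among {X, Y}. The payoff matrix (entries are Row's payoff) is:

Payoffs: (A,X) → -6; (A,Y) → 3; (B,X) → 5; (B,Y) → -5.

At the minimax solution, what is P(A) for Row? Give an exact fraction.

10/19

Row minima: A → -6, B → -5; maximin = -5.
Column maxima: X → 5, Y → 3; minimax = 3.
-5 ≠ 3, so there is no saddle point; optimal play is mixed.
Let Row play A with probability p. Expected payoff against X: (-6)p + 5(1−p) = −11p + 5; against Y: 3p + (-5)(1−p) = 8p − 5.
Setting these equal: −11p + 5 = 8p − 5 ⇒ −19p = -10 ⇒ p = 10/19, and the value is (-11)·(10/19) + 5 = -15/19.
For Column: with q = P(X), equating A's and B's payoffs gives −9q + 3 = 10q − 5 ⇒ q = 8/19.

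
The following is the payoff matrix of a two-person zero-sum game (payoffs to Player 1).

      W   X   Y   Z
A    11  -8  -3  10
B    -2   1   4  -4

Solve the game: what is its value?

Row minima: A → -8, B → -4; maximin = -4.
Column maxima: W → 11, X → 1, Y → 4, Z → 10; minimax = 1.
-4 ≠ 1, so there is no saddle point; optimal play is mixed.
W is strictly dominated by Z (it gives Player 1 strictly more in every row), so Player 2 never plays it.
Y is strictly dominated by X (it gives Player 1 strictly more in every row), so Player 2 never plays it.
On the remaining 2×2 (A, B vs X, Z):
Let Player 1 play A with probability p. Expected payoff against X: (-8)p + 1(1−p) = −9p + 1; against Z: 10p + (-4)(1−p) = 14p − 4.
Setting these equal: −9p + 1 = 14p − 4 ⇒ −23p = -5 ⇒ p = 5/23, and the value is (-9)·(5/23) + 1 = -22/23.
For Player 2: with q = P(X), equating A's and B's payoffs gives −18q + 10 = 5q − 4 ⇒ q = 14/23.

-22/23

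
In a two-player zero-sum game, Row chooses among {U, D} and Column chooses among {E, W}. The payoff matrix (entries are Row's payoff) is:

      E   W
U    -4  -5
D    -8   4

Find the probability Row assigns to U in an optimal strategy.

12/13

Row minima: U → -5, D → -8; maximin = -5.
Column maxima: E → -4, W → 4; minimax = -4.
-5 ≠ -4, so there is no saddle point; optimal play is mixed.
Let Row play U with probability p. Expected payoff against E: (-4)p + (-8)(1−p) = 4p − 8; against W: (-5)p + 4(1−p) = −9p + 4.
Setting these equal: 4p − 8 = −9p + 4 ⇒ 13p = 12 ⇒ p = 12/13, and the value is (4)·(12/13) − 8 = -56/13.
For Column: with q = P(E), equating U's and D's payoffs gives q − 5 = −12q + 4 ⇒ q = 9/13.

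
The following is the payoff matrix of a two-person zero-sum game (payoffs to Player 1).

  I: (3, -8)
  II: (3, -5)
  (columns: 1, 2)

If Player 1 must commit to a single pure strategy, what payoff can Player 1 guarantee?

Row minima: I → -8, II → -5.
The best of these is -5.

-5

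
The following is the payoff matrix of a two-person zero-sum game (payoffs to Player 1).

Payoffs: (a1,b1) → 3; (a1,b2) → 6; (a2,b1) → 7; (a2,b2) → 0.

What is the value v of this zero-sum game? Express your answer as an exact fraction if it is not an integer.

Row minima: a1 → 3, a2 → 0; maximin = 3.
Column maxima: b1 → 7, b2 → 6; minimax = 6.
3 ≠ 6, so there is no saddle point; optimal play is mixed.
Let Player 1 play a1 with probability p. Expected payoff against b1: 3p + 7(1−p) = −4p + 7; against b2: 6p + 0(1−p) = 6p.
Setting these equal: −4p + 7 = 6p ⇒ −10p = -7 ⇒ p = 7/10, and the value is (-4)·(7/10) + 7 = 21/5.
For Player 2: with q = P(b1), equating a1's and a2's payoffs gives −3q + 6 = 7q ⇒ q = 3/5.

21/5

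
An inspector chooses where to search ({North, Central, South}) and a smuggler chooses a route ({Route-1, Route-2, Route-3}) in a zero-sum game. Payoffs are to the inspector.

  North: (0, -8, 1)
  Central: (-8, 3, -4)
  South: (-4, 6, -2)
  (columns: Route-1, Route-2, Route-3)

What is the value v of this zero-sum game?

-16/9

Row minima: North → -8, Central → -8, South → -4; maximin = -4.
Column maxima: Route-1 → 0, Route-2 → 6, Route-3 → 1; minimax = 0.
-4 ≠ 0, so there is no saddle point; optimal play is mixed.
Central is strictly dominated by South, so the inspector never plays it.
Route-3 is strictly dominated by Route-1 (it gives the inspector strictly more in every row), so the smuggler never plays it.
On the remaining 2×2 (North, South vs Route-1, Route-2):
Let the inspector play North with probability p. Expected payoff against Route-1: 0p + (-4)(1−p) = 4p − 4; against Route-2: (-8)p + 6(1−p) = −14p + 6.
Setting these equal: 4p − 4 = −14p + 6 ⇒ 18p = 10 ⇒ p = 5/9, and the value is (4)·(5/9) − 4 = -16/9.
For the smuggler: with q = P(Route-1), equating North's and South's payoffs gives 8q − 8 = −10q + 6 ⇒ q = 7/9.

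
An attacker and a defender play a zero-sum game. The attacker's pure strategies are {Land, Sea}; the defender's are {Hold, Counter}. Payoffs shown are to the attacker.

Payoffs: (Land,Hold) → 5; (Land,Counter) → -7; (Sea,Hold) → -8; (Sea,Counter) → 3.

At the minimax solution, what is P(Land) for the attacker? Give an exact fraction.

Row minima: Land → -7, Sea → -8; maximin = -7.
Column maxima: Hold → 5, Counter → 3; minimax = 3.
-7 ≠ 3, so there is no saddle point; optimal play is mixed.
Let the attacker play Land with probability p. Expected payoff against Hold: 5p + (-8)(1−p) = 13p − 8; against Counter: (-7)p + 3(1−p) = −10p + 3.
Setting these equal: 13p − 8 = −10p + 3 ⇒ 23p = 11 ⇒ p = 11/23, and the value is (13)·(11/23) − 8 = -41/23.
For the defender: with q = P(Hold), equating Land's and Sea's payoffs gives 12q − 7 = −11q + 3 ⇒ q = 10/23.

11/23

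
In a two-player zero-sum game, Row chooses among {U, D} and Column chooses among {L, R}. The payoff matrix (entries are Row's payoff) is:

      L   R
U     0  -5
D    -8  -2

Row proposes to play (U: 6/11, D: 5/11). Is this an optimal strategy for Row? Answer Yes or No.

Yes

Against L this mix gives (6/11)·0 + (5/11)·(-8) = -40/11.
Against R this mix gives (6/11)·(-5) + (5/11)·(-2) = -40/11.
All of Column's active replies (L, R) yield -40/11, and no column does worse for Row. The mix makes Column indifferent and guarantees -40/11, so it is optimal.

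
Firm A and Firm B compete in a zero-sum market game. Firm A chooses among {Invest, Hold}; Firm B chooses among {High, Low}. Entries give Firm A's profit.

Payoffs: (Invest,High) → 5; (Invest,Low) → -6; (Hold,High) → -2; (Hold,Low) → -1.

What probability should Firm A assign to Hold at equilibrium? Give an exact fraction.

11/12

Row minima: Invest → -6, Hold → -2; maximin = -2.
Column maxima: High → 5, Low → -1; minimax = -1.
-2 ≠ -1, so there is no saddle point; optimal play is mixed.
Let Firm A play Invest with probability p. Expected payoff against High: 5p + (-2)(1−p) = 7p − 2; against Low: (-6)p + (-1)(1−p) = −5p − 1.
Setting these equal: 7p − 2 = −5p − 1 ⇒ 12p = 1 ⇒ p = 1/12, and the value is (7)·(1/12) − 2 = -17/12.
For Firm B: with q = P(High), equating Invest's and Hold's payoffs gives 11q − 6 = −q − 1 ⇒ q = 5/12.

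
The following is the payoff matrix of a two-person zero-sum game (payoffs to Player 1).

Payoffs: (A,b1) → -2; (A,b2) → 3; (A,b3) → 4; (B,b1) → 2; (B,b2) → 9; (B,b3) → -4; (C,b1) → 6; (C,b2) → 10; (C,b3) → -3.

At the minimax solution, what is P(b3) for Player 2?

Row minima: A → -2, B → -4, C → -3; maximin = -2.
Column maxima: b1 → 6, b2 → 10, b3 → 4; minimax = 4.
-2 ≠ 4, so there is no saddle point; optimal play is mixed.
B is strictly dominated by C, so Player 1 never plays it.
b2 is strictly dominated by b1 (it gives Player 1 strictly more in every row), so Player 2 never plays it.
On the remaining 2×2 (A, C vs b1, b3):
Let Player 1 play A with probability p. Expected payoff against b1: (-2)p + 6(1−p) = −8p + 6; against b3: 4p + (-3)(1−p) = 7p − 3.
Setting these equal: −8p + 6 = 7p − 3 ⇒ −15p = -9 ⇒ p = 3/5, and the value is (-8)·(3/5) + 6 = 6/5.
For Player 2: with q = P(b1), equating A's and C's payoffs gives −6q + 4 = 9q − 3 ⇒ q = 7/15.

8/15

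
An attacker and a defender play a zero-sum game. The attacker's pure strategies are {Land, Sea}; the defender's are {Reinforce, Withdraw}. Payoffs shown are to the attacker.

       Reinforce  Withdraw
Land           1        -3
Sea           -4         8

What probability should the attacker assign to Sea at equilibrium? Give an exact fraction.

1/4

Row minima: Land → -3, Sea → -4; maximin = -3.
Column maxima: Reinforce → 1, Withdraw → 8; minimax = 1.
-3 ≠ 1, so there is no saddle point; optimal play is mixed.
Let the attacker play Land with probability p. Expected payoff against Reinforce: 1p + (-4)(1−p) = 5p − 4; against Withdraw: (-3)p + 8(1−p) = −11p + 8.
Setting these equal: 5p − 4 = −11p + 8 ⇒ 16p = 12 ⇒ p = 3/4, and the value is (5)·(3/4) − 4 = -1/4.
For the defender: with q = P(Reinforce), equating Land's and Sea's payoffs gives 4q − 3 = −12q + 8 ⇒ q = 11/16.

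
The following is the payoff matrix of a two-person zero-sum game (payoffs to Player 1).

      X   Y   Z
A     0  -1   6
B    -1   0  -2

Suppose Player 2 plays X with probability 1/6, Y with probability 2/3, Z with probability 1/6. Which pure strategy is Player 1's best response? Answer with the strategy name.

A

Expected payoff of A: (1/6)·0 + (2/3)·(-1) + (1/6)·6 = 1/3.
Expected payoff of B: (1/6)·(-1) + (2/3)·0 + (1/6)·(-2) = -1/2.
The largest is 1/3, so Player 1's best response is A.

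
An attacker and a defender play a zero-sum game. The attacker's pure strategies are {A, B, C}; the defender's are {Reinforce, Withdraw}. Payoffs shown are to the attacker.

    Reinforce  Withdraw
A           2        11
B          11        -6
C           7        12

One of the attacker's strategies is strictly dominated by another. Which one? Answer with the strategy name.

C gives a strictly higher payoff than A against every column: 7 > 2, 12 > 11.
So A is strictly dominated and the attacker never plays it.

A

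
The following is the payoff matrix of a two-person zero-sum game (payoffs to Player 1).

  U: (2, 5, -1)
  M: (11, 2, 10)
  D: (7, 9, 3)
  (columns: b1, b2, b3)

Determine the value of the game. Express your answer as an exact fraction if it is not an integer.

6

Row minima: U → -1, M → 2, D → 3; maximin = 3.
Column maxima: b1 → 11, b2 → 9, b3 → 10; minimax = 9.
3 ≠ 9, so there is no saddle point; optimal play is mixed.
U is strictly dominated by D, so Player 1 never plays it.
b1 is strictly dominated by b3 (it gives Player 1 strictly more in every row), so Player 2 never plays it.
On the remaining 2×2 (M, D vs b2, b3):
Let Player 1 play M with probability p. Expected payoff against b2: 2p + 9(1−p) = −7p + 9; against b3: 10p + 3(1−p) = 7p + 3.
Setting these equal: −7p + 9 = 7p + 3 ⇒ −14p = -6 ⇒ p = 3/7, and the value is (-7)·(3/7) + 9 = 6.
For Player 2: with q = P(b2), equating M's and D's payoffs gives −8q + 10 = 6q + 3 ⇒ q = 1/2.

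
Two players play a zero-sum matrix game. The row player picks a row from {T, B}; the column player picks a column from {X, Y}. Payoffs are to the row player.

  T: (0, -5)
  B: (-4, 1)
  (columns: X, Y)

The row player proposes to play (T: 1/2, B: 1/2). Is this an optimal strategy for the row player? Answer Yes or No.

Yes

Against X this mix gives (1/2)·0 + (1/2)·(-4) = -2.
Against Y this mix gives (1/2)·(-5) + (1/2)·1 = -2.
All of the column player's active replies (X, Y) yield -2, and no column does worse for the row player. The mix makes the column player indifferent and guarantees -2, so it is optimal.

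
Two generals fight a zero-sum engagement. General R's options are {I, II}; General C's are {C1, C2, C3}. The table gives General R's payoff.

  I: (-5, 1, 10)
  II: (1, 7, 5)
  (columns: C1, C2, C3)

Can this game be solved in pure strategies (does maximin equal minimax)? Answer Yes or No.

Row minima: I → -5, II → 1; maximin = 1.
Column maxima: C1 → 1, C2 → 7, C3 → 10; minimax = 1.
maximin = minimax = 1, so a saddle point exists.

Yes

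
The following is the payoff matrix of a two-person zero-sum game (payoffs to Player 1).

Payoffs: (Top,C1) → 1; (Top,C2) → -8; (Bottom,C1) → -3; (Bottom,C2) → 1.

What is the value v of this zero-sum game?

-23/13

Row minima: Top → -8, Bottom → -3; maximin = -3.
Column maxima: C1 → 1, C2 → 1; minimax = 1.
-3 ≠ 1, so there is no saddle point; optimal play is mixed.
Let Player 1 play Top with probability p. Expected payoff against C1: 1p + (-3)(1−p) = 4p − 3; against C2: (-8)p + 1(1−p) = −9p + 1.
Setting these equal: 4p − 3 = −9p + 1 ⇒ 13p = 4 ⇒ p = 4/13, and the value is (4)·(4/13) − 3 = -23/13.
For Player 2: with q = P(C1), equating Top's and Bottom's payoffs gives 9q − 8 = −4q + 1 ⇒ q = 9/13.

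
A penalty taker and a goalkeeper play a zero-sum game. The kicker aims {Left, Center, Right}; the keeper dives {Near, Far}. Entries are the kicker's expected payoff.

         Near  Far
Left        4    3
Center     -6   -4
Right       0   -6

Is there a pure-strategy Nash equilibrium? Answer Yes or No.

Row minima: Left → 3, Center → -6, Right → -6; maximin = 3.
Column maxima: Near → 4, Far → 3; minimax = 3.
maximin = minimax = 3, so a saddle point exists.

Yes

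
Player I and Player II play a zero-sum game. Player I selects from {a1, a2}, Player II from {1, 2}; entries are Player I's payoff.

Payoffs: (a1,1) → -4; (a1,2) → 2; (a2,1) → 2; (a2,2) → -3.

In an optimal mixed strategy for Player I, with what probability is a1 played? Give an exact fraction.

Row minima: a1 → -4, a2 → -3; maximin = -3.
Column maxima: 1 → 2, 2 → 2; minimax = 2.
-3 ≠ 2, so there is no saddle point; optimal play is mixed.
Let Player I play a1 with probability p. Expected payoff against 1: (-4)p + 2(1−p) = −6p + 2; against 2: 2p + (-3)(1−p) = 5p − 3.
Setting these equal: −6p + 2 = 5p − 3 ⇒ −11p = -5 ⇒ p = 5/11, and the value is (-6)·(5/11) + 2 = -8/11.
For Player II: with q = P(1), equating a1's and a2's payoffs gives −6q + 2 = 5q − 3 ⇒ q = 5/11.

5/11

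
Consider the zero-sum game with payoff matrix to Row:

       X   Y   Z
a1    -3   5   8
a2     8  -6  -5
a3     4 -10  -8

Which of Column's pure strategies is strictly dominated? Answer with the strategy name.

Z

Y holds Row's payoff strictly below Z in every row: 5 < 8, -6 < -5, -10 < -8.
So Z is strictly dominated for Column.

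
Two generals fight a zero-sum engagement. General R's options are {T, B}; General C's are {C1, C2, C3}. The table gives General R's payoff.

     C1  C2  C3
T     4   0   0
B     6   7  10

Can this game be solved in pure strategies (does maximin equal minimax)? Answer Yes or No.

Row minima: T → 0, B → 6; maximin = 6.
Column maxima: C1 → 6, C2 → 7, C3 → 10; minimax = 6.
maximin = minimax = 6, so a saddle point exists.

Yes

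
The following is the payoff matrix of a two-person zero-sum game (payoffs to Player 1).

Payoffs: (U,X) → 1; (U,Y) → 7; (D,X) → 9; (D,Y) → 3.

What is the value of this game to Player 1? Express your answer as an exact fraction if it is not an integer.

Row minima: U → 1, D → 3; maximin = 3.
Column maxima: X → 9, Y → 7; minimax = 7.
3 ≠ 7, so there is no saddle point; optimal play is mixed.
Let Player 1 play U with probability p. Expected payoff against X: 1p + 9(1−p) = −8p + 9; against Y: 7p + 3(1−p) = 4p + 3.
Setting these equal: −8p + 9 = 4p + 3 ⇒ −12p = -6 ⇒ p = 1/2, and the value is (-8)·(1/2) + 9 = 5.
For Player 2: with q = P(X), equating U's and D's payoffs gives −6q + 7 = 6q + 3 ⇒ q = 1/3.

5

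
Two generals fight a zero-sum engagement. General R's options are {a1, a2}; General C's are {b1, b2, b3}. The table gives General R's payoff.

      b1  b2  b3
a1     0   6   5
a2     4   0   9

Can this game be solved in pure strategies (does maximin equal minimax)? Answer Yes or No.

Row minima: a1 → 0, a2 → 0; maximin = 0.
Column maxima: b1 → 4, b2 → 6, b3 → 9; minimax = 4.
0 ≠ 4, so no pure-strategy equilibrium exists.

No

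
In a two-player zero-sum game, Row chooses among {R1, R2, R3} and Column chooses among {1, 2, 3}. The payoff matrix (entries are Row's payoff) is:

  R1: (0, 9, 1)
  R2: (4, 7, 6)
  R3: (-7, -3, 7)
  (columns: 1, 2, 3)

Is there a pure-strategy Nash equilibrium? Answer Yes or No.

Row minima: R1 → 0, R2 → 4, R3 → -7; maximin = 4.
Column maxima: 1 → 4, 2 → 9, 3 → 7; minimax = 4.
maximin = minimax = 4, so a saddle point exists.

Yes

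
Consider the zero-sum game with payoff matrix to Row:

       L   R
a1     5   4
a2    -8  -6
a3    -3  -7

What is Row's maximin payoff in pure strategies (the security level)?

4

Row minima: a1 → 4, a2 → -8, a3 → -7.
The best of these is 4.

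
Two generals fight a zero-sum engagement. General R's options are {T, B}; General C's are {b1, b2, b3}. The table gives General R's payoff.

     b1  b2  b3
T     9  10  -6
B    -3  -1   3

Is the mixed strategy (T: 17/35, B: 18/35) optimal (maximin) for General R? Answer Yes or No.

No

Against b1 this mix gives (17/35)·9 + (18/35)·(-3) = 99/35.
Against b2 this mix gives (17/35)·10 + (18/35)·(-1) = 152/35.
Against b3 this mix gives (17/35)·(-6) + (18/35)·3 = -48/35.
General C will play b3, holding General R to -48/35. Shifting weight toward the row that does better against b3 would raise this floor (the equalizing mix achieves 3/7 against both b3 and b1), so the proposed strategy is not optimal.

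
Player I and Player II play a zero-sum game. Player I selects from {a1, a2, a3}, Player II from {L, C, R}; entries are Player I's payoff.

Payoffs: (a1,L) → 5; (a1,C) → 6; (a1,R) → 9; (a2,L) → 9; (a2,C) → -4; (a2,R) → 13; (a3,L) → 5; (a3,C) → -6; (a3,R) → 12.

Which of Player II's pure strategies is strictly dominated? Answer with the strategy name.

R

L holds Player I's payoff strictly below R in every row: 5 < 9, 9 < 13, 5 < 12.
So R is strictly dominated for Player II.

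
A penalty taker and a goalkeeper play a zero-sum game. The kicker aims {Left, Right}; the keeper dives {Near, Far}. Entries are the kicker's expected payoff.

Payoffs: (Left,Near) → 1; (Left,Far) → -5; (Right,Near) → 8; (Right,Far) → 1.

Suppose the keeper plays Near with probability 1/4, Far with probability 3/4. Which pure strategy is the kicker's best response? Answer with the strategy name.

Right

Expected payoff of Left: (1/4)·1 + (3/4)·(-5) = -7/2.
Expected payoff of Right: (1/4)·8 + (3/4)·1 = 11/4.
The largest is 11/4, so the kicker's best response is Right.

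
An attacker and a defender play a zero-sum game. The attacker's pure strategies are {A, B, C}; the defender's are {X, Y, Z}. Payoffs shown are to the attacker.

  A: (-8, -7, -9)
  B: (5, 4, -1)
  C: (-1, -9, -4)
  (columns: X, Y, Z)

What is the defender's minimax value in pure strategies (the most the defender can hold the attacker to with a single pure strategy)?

Column maxima: X → 5, Y → 4, Z → -1.
The smallest of these is -1.

-1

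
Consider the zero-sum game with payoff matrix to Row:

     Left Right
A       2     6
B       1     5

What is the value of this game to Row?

2

Row minima: A → 2, B → 1; maximin = 2.
Column maxima: Left → 2, Right → 6; minimax = 2.
Since maximin = minimax = 2, there is a saddle point and the value is 2.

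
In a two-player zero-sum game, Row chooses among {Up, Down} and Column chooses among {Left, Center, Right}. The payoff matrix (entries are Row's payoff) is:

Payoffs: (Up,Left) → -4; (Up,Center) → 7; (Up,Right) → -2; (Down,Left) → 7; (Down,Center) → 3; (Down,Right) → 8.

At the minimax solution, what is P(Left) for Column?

Row minima: Up → -4, Down → 3; maximin = 3.
Column maxima: Left → 7, Center → 7, Right → 8; minimax = 7.
3 ≠ 7, so there is no saddle point; optimal play is mixed.
Right is strictly dominated by Left (it gives Row strictly more in every row), so Column never plays it.
On the remaining 2×2 (Up, Down vs Left, Center):
Let Row play Up with probability p. Expected payoff against Left: (-4)p + 7(1−p) = −11p + 7; against Center: 7p + 3(1−p) = 4p + 3.
Setting these equal: −11p + 7 = 4p + 3 ⇒ −15p = -4 ⇒ p = 4/15, and the value is (-11)·(4/15) + 7 = 61/15.
For Column: with q = P(Left), equating Up's and Down's payoffs gives −11q + 7 = 4q + 3 ⇒ q = 4/15.

4/15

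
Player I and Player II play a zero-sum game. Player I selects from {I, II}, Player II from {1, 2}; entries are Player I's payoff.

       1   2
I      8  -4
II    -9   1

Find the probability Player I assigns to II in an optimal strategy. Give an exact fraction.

6/11

Row minima: I → -4, II → -9; maximin = -4.
Column maxima: 1 → 8, 2 → 1; minimax = 1.
-4 ≠ 1, so there is no saddle point; optimal play is mixed.
Let Player I play I with probability p. Expected payoff against 1: 8p + (-9)(1−p) = 17p − 9; against 2: (-4)p + 1(1−p) = −5p + 1.
Setting these equal: 17p − 9 = −5p + 1 ⇒ 22p = 10 ⇒ p = 5/11, and the value is (17)·(5/11) − 9 = -14/11.
For Player II: with q = P(1), equating I's and II's payoffs gives 12q − 4 = −10q + 1 ⇒ q = 5/22.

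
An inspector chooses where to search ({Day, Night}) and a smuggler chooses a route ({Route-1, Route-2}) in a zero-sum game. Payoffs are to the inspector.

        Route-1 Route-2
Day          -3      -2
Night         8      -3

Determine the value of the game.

Row minima: Day → -3, Night → -3; maximin = -3.
Column maxima: Route-1 → 8, Route-2 → -2; minimax = -2.
-3 ≠ -2, so there is no saddle point; optimal play is mixed.
Let the inspector play Day with probability p. Expected payoff against Route-1: (-3)p + 8(1−p) = −11p + 8; against Route-2: (-2)p + (-3)(1−p) = p − 3.
Setting these equal: −11p + 8 = p − 3 ⇒ −12p = -11 ⇒ p = 11/12, and the value is (-11)·(11/12) + 8 = -25/12.
For the smuggler: with q = P(Route-1), equating Day's and Night's payoffs gives −q − 2 = 11q − 3 ⇒ q = 1/12.

-25/12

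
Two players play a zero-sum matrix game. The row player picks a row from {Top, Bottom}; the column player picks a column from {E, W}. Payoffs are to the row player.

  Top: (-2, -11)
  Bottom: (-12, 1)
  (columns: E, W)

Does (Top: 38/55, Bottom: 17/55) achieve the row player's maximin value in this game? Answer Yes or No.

Against E this mix gives (38/55)·(-2) + (17/55)·(-12) = -56/11.
Against W this mix gives (38/55)·(-11) + (17/55)·1 = -401/55.
The column player will play W, holding the row player to -401/55. Shifting weight toward the row that does better against W would raise this floor (the equalizing mix achieves -67/11 against both W and E), so the proposed strategy is not optimal.

No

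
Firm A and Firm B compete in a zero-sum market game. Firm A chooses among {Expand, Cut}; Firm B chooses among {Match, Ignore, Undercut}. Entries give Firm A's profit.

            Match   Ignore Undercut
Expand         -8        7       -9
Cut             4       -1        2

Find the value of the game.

5/19

Row minima: Expand → -9, Cut → -1; maximin = -1.
Column maxima: Match → 4, Ignore → 7, Undercut → 2; minimax = 2.
-1 ≠ 2, so there is no saddle point; optimal play is mixed.
Match is strictly dominated by Undercut (it gives Firm A strictly more in every row), so Firm B never plays it.
On the remaining 2×2 (Expand, Cut vs Ignore, Undercut):
Let Firm A play Expand with probability p. Expected payoff against Ignore: 7p + (-1)(1−p) = 8p − 1; against Undercut: (-9)p + 2(1−p) = −11p + 2.
Setting these equal: 8p − 1 = −11p + 2 ⇒ 19p = 3 ⇒ p = 3/19, and the value is (8)·(3/19) − 1 = 5/19.
For Firm B: with q = P(Ignore), equating Expand's and Cut's payoffs gives 16q − 9 = −3q + 2 ⇒ q = 11/19.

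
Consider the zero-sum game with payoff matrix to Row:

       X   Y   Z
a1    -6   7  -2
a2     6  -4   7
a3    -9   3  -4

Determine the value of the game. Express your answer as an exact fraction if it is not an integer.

Row minima: a1 → -6, a2 → -4, a3 → -9; maximin = -4.
Column maxima: X → 6, Y → 7, Z → 7; minimax = 6.
-4 ≠ 6, so there is no saddle point; optimal play is mixed.
a3 is strictly dominated by a1, so Row never plays it.
Z is strictly dominated by X (it gives Row strictly more in every row), so Column never plays it.
On the remaining 2×2 (a1, a2 vs X, Y):
Let Row play a1 with probability p. Expected payoff against X: (-6)p + 6(1−p) = −12p + 6; against Y: 7p + (-4)(1−p) = 11p − 4.
Setting these equal: −12p + 6 = 11p − 4 ⇒ −23p = -10 ⇒ p = 10/23, and the value is (-12)·(10/23) + 6 = 18/23.
For Column: with q = P(X), equating a1's and a2's payoffs gives −13q + 7 = 10q − 4 ⇒ q = 11/23.

18/23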